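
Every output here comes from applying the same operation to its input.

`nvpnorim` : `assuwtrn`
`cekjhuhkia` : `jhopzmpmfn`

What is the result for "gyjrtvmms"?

dlwoayrrx

The transformation: shift every letter 5 places forward in the alphabet (wrapping around), then swap each adjacent pair of characters (1↔2, 3↔4, ...).
Applying both steps to "gyjrtvmms": "ldowyarrx", then "dlwoayrrx".
(Check on "cekjhuhkia": → "hjpomzmpnf" → "jhopzmpmfn" ✓)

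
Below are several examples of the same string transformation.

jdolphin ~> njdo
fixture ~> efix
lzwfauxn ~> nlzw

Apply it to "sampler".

rsam

What's happening: move the last character to the front, then keep only the first 4 characters.
On "sampler": the first step gives "rsample", and the second then gives "rsam".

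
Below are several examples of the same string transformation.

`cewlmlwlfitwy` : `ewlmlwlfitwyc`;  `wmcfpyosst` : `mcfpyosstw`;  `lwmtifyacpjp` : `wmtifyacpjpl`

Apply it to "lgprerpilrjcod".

Each output is the input with this applied: move the first character to the end.
Doing the same to "lgprerpilrjcod": "gprerpilrjcodl".

gprerpilrjcodl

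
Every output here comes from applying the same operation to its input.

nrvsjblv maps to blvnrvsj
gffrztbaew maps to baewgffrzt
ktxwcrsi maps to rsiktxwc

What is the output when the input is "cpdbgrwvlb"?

wvlbcpdbgr

What's happening: move the first character to the end, then swap the front and back halves of the string.
For "cpdbgrwvlb", step one produces "pdbgrwvlbc"; step two turns that into "wvlbcpdbgr".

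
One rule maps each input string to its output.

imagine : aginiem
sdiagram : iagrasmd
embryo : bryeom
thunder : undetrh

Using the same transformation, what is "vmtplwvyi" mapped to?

tplwvyvim

Each output is the input with this applied: swap the first and last characters, then move the first 2 characters to the end (rotate left by 2).
Applying that to "vmtplwvyi" gives "tplwvyvim".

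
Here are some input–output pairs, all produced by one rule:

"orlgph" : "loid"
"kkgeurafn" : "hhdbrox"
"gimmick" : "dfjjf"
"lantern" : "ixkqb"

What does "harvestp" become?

The rule is to delete the last 2 characters, then shift every letter 3 places backward in the alphabet (wrapping around).
Applying both steps to "harvestp": "harves", then "exosbp".
(Check on "orlgph": → "orlg" → "loid" ✓)

exosbp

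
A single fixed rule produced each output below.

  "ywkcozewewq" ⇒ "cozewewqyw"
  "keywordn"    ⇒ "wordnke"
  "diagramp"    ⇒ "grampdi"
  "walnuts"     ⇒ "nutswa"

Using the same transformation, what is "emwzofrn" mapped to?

The transformation: move the first 3 characters to the end (rotate left by 3), then delete the last character.
Applying that to "emwzofrn" gives "zofrnem".
(Check on "diagramp": → "grampdia" → "grampdi" ✓)

zofrnem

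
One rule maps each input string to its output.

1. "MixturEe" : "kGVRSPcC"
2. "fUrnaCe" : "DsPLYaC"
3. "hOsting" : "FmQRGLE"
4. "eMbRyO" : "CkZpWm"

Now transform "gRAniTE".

EpyLGrc

Each output is the input with this applied: flip the case of every letter, then shift every letter 2 places backward in the alphabet (wrapping around).
Starting from "gRAniTE": after the first operation, "GraNIte"; after the second, "EpyLGrc".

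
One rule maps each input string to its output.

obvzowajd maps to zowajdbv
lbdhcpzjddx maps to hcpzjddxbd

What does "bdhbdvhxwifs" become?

Each output is the input with this applied: delete the first character, then move the first 2 characters to the end (rotate left by 2).
For "bdhbdvhxwifs", step one produces "dhbdvhxwifs"; step two turns that into "bdvhxwifsdh".

bdvhxwifsdh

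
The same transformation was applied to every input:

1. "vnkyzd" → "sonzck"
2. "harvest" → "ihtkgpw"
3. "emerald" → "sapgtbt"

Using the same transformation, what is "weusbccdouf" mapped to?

ujdsrrqhjtl

What's happening: reverse the string, then shift every letter 11 places backward in the alphabet (wrapping around).
"weusbccdouf" → "fuodccbsuew" → "ujdsrrqhjtl".
(Check on "vnkyzd": → "dzyknv" → "sonzck" ✓)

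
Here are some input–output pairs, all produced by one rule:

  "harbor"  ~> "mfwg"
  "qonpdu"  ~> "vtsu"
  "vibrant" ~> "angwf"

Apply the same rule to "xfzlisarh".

In each case the input is transformed by: shift every letter 5 places forward in the alphabet (wrapping around), then delete the last 2 characters.
On "xfzlisarh" that produces "ckeqnxf".

ckeqnxf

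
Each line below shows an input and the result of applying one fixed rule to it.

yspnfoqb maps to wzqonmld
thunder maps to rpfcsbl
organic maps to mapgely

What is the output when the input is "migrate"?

kcgreyp

The pattern: take characters alternately from the front and the back (1st, last, 2nd, 2nd-last, ...), then shift every letter 2 places backward in the alphabet (wrapping around).
On "migrate": the first step gives "meitgar", and the second then gives "kcgreyp".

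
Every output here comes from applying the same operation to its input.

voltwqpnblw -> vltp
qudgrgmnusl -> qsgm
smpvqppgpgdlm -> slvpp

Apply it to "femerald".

In each case the input is transformed by: take characters alternately from the front and the back (1st, last, 2nd, 2nd-last, ...), then keep one character in every 3, starting at position 1 (positions 1st, 4th, 7th, ...).
"femerald" → "fle".

fle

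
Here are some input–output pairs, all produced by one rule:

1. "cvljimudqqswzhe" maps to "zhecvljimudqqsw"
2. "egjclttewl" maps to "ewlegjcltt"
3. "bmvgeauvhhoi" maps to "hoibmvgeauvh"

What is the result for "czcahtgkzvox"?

The rule is to move the last 3 characters to the front (rotate right by 3).
Applying that to "czcahtgkzvox" gives "voxczcahtgkz".

voxczcahtgkz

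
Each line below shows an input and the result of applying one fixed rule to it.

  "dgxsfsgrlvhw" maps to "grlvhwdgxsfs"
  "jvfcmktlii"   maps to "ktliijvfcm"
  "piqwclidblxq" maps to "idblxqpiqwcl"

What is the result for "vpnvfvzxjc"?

vzxjcvpnvf

The pattern: swap the front and back halves of the string.
For "vpnvfvzxjc" the result is "vzxjcvpnvf".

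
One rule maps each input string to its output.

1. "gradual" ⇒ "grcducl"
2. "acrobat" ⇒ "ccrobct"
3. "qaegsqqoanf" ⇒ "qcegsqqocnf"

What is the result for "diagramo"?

dicgrcmo

The transformation: replace every "a" with "c".
For "diagramo" the result is "dicgrcmo".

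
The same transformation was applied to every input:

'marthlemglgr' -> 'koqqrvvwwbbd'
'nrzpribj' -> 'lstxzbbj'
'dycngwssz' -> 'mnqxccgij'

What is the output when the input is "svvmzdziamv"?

knswwcfffjj

Each output is the input with this applied: sort the characters into alphabetical order, then shift every letter 10 places forward in the alphabet (wrapping around).
So "svvmzdziamv" becomes "knswwcfffjj".
(Check on "marthlemglgr": → "aegghllmmrrt" → "koqqrvvwwbbd" ✓)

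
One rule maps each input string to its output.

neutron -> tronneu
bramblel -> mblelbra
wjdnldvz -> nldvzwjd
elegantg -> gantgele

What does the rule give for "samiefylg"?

The pattern: move the first 3 characters to the end (rotate left by 3).
"samiefylg" → "iefylgsam".

iefylgsam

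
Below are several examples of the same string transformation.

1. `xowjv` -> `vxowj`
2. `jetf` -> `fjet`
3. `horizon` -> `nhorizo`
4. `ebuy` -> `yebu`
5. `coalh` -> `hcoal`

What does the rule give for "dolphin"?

The transformation: move the last character to the front.
Doing the same to "dolphin": "ndolphi".

ndolphi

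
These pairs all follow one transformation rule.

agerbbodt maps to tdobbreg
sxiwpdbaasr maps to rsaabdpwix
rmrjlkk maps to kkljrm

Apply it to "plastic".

citsal

What's happening: delete the first character, then reverse the string.
On "plastic": the first step gives "lastic", and the second then gives "citsal".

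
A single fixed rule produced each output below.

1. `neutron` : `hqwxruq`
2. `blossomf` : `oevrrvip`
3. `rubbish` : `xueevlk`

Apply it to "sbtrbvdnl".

evuwyeqgo

In each case the input is transformed by: swap each adjacent pair of characters (1↔2, 3↔4, ...), then shift every letter 3 places forward in the alphabet (wrapping around).
Working it through for "sbtrbvdnl": intermediate "bsrtvbndl", final "evuwyeqgo".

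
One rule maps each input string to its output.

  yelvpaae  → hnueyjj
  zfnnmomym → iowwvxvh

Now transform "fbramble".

Looking at the pairs, the operation is to delete the last character, then shift every letter 9 places forward in the alphabet (wrapping around).
For "fbramble", step one produces "fbrambl"; step two turns that into "okajvku".
(Check on "yelvpaae": → "yelvpaa" → "hnueyjj" ✓)

okajvku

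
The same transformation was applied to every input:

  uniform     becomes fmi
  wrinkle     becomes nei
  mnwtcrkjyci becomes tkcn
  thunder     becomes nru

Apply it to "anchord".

Each output is the input with this applied: move the first 3 characters to the end (rotate left by 3), then keep one character in every 3, starting at position 1 (positions 1st, 4th, 7th, ...).
For "anchord", step one produces "hordanc"; step two turns that into "hdc".

hdc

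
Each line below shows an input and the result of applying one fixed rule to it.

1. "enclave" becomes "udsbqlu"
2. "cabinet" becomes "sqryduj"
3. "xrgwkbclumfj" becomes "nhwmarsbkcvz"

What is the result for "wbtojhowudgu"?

The transformation: shift every letter 10 places backward in the alphabet (wrapping around).
So "wbtojhowudgu" becomes "mrjezxemktwk".

mrjezxemktwk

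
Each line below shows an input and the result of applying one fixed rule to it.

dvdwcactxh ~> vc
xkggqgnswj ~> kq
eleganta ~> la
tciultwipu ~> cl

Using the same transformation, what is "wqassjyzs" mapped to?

Each output is the input with this applied: keep one character in every 3, starting at position 2 (positions 2nd, 5th, 8th, ...), then delete the last character.
"wqassjyzs" → "qsz" → "qs".

qs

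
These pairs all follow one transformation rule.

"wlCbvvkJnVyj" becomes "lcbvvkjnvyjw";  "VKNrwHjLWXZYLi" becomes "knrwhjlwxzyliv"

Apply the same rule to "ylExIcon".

Rule — move the first character to the end, then convert every letter to lowercase.
For "ylExIcon", step one produces "lExIcony"; step two turns that into "lexicony".
(Check on "wlCbvvkJnVyj": → "lCbvvkJnVyjw" → "lcbvvkjnvyjw" ✓)

lexicony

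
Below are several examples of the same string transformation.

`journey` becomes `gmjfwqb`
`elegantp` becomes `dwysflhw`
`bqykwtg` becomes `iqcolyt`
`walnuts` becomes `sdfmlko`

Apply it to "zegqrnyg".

wyijfqyr

In each case the input is transformed by: move the first character to the end, then shift every letter 8 places backward in the alphabet (wrapping around).
On "zegqrnyg": the first step gives "egqrnygz", and the second then gives "wyijfqyr".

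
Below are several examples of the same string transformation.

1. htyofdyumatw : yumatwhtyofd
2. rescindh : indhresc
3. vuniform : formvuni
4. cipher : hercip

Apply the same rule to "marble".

blemar

Looking at the pairs, the operation is to swap the front and back halves of the string.
Doing the same to "marble": "blemar".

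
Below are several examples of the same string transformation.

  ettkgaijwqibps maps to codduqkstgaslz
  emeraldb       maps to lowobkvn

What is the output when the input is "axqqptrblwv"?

What's happening: move the last character to the front, then shift every letter 10 places forward in the alphabet (wrapping around).
For "axqqptrblwv", step one produces "vaxqqptrblw"; step two turns that into "fkhaazdblvg".

fkhaazdblvg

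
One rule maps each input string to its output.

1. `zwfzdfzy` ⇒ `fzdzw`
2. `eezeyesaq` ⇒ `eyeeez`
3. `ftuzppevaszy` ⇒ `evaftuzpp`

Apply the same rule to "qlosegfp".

The pattern: delete the last 3 characters, then move the last 3 characters to the front (rotate right by 3).
Applying that to "qlosegfp" gives "oseql".

oseql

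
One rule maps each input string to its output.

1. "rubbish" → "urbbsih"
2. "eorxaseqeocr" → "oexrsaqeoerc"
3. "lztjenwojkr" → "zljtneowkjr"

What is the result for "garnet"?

The pattern: swap each adjacent pair of characters (1↔2, 3↔4, ...).
Applying that to "garnet" gives "agnrte".

agnrte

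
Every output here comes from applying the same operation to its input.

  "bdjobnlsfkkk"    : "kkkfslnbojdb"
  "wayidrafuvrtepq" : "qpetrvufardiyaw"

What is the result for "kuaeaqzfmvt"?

Rule — reverse the string.
For "kuaeaqzfmvt" the result is "tvmfzqaeauk".

tvmfzqaeauk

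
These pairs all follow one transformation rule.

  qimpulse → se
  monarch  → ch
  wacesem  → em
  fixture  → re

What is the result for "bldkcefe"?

fe

Looking at the pairs, the operation is to keep only the last 2 characters.
For "bldkcefe" the result is "fe".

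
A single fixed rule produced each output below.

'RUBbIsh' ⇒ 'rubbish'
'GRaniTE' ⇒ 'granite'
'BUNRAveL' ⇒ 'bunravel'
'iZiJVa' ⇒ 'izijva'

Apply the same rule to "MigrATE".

migrate

The pattern: convert every letter to lowercase.
"MigrATE" → "migrate".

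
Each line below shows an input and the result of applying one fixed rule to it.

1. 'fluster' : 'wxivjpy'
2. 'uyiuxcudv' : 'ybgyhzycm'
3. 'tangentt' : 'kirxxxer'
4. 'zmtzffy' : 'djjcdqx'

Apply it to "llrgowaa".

Rule — move the first 3 characters to the end (rotate left by 3), then shift every letter 4 places forward in the alphabet (wrapping around).
Working it through for "llrgowaa": intermediate "gowaallr", final "ksaeeppv".

ksaeeppv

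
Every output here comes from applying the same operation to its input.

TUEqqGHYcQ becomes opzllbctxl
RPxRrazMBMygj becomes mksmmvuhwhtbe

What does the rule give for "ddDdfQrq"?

yyyyalml

In each case the input is transformed by: shift every letter 5 places backward in the alphabet (wrapping around), then convert every letter to lowercase.
Applying that to "ddDdfQrq" gives "yyyyalml".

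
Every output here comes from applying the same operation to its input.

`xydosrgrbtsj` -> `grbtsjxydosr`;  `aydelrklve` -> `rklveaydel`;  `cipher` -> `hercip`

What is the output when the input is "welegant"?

Rule — swap the front and back halves of the string.
So "welegant" becomes "gantwele".

gantwele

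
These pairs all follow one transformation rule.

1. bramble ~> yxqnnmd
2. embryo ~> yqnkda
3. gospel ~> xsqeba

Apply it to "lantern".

Each output is the input with this applied: shift every letter 12 places forward in the alphabet (wrapping around), then sort the characters into reverse alphabetical order.
"lantern" → "xmzfqdz" → "zzxqmfd".
(Check on "gospel": → "saebqx" → "xsqeba" ✓)

zzxqmfd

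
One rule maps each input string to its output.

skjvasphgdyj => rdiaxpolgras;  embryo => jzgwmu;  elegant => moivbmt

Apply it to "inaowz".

Looking at the pairs, the operation is to shift every letter 8 places forward in the alphabet (wrapping around), then move the first 2 characters to the end (rotate left by 2).
For "inaowz", step one produces "qviweh"; step two turns that into "iwehqv".

iwehqv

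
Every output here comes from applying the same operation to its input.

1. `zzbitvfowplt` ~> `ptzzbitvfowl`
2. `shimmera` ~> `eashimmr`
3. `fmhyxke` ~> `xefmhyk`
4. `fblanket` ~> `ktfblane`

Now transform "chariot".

What's happening: move the last 2 characters to the front (rotate right by 2), then swap the first and last characters.
Starting from "chariot": after the first operation, "otchari"; after the second, "itcharo".

itcharo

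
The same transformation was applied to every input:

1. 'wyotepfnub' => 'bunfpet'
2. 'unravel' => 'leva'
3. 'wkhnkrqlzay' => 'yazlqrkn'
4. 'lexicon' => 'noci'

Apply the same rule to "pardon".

nod

What's happening: delete the first 3 characters, then reverse the string.
For "pardon", step one produces "don"; step two turns that into "nod".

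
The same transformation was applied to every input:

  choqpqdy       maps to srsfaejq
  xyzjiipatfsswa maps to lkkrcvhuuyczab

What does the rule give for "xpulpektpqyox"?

nrgmvrsaqzzrw

The pattern: move the first 3 characters to the end (rotate left by 3), then shift every letter 2 places forward in the alphabet (wrapping around).
Applying both steps to "xpulpektpqyox": "lpektpqyoxxpu", then "nrgmvrsaqzzrw".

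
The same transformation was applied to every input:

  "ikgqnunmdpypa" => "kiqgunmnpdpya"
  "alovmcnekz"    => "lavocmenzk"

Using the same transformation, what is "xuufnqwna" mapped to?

uxfuqnnwa

Each output is the input with this applied: swap each adjacent pair of characters (1↔2, 3↔4, ...).
So "xuufnqwna" becomes "uxfuqnnwa".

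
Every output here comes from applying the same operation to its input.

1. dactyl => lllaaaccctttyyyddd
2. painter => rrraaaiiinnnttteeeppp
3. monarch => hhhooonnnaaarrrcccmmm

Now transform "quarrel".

What's happening: swap the first and last characters, then repeat every character 3 times.
On "quarrel": the first step gives "luarreq", and the second then gives "llluuuaaarrrrrreeeqqq".

llluuuaaarrrrrreeeqqq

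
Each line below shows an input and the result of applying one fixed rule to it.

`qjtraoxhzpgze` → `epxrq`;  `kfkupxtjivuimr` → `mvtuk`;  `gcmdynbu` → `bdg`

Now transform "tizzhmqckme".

mqzt

The pattern: keep one character in every 3, starting at position 1 (positions 1st, 4th, 7th, ...), then reverse the string.
Starting from "tizzhmqckme": after the first operation, "tzqm"; after the second, "mqzt".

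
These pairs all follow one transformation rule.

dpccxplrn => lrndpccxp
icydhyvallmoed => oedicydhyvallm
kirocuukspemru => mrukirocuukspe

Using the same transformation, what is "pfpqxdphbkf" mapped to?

In each case the input is transformed by: move the last 3 characters to the front (rotate right by 3).
For "pfpqxdphbkf" the result is "bkfpfpqxdph".

bkfpfpqxdph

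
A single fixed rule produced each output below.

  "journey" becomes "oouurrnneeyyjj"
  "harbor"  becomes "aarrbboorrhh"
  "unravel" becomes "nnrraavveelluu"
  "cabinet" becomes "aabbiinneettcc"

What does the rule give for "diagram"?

Looking at the pairs, the operation is to double every character, then move the first 2 characters to the end (rotate left by 2).
On "diagram": the first step gives "ddiiaaggrraamm", and the second then gives "iiaaggrraammdd".

iiaaggrraammdd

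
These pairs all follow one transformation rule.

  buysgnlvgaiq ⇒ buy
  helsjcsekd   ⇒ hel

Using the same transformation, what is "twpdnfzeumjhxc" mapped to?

twp

In each case the input is transformed by: keep only the first 3 characters.
For "twpdnfzeumjhxc" the result is "twp".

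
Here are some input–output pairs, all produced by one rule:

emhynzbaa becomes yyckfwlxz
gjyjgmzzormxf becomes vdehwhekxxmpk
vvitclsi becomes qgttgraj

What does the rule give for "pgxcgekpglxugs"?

What's happening: shift every letter 2 places backward in the alphabet (wrapping around), then move the last 2 characters to the front (rotate right by 2).
On "pgxcgekpglxugs": the first step gives "nevaecinejvseq", and the second then gives "eqnevaecinejvs".

eqnevaecinejvs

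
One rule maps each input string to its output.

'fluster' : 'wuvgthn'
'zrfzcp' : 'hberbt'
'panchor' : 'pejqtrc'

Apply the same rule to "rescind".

Rule — move the first 2 characters to the end (rotate left by 2), then shift every letter 2 places forward in the alphabet (wrapping around).
"rescind" → "scindre" → "uekpftg".

uekpftg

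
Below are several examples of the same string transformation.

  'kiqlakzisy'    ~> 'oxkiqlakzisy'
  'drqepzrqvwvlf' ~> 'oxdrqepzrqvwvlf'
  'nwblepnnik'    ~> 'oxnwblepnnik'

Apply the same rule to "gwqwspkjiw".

In each case the input is transformed by: prepend "ox".
"gwqwspkjiw" → "oxgwqwspkjiw".

oxgwqwspkjiw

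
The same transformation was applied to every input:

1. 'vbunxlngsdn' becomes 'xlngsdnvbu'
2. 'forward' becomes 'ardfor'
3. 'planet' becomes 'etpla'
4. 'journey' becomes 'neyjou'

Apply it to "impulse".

Looking at the pairs, the operation is to move the first 3 characters to the end (rotate left by 3), then delete the first character.
Starting from "impulse": after the first operation, "ulseimp"; after the second, "lseimp".
(Check on "planet": → "netpla" → "etpla" ✓)

lseimp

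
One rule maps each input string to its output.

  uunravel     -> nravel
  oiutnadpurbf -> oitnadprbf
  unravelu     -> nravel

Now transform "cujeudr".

What's happening: remove every "u".
For "cujeudr" the result is "cjedr".

cjedr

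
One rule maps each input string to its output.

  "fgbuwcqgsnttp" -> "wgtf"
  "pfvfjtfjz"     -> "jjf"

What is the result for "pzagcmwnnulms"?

In each case the input is transformed by: move the first 3 characters to the end (rotate left by 3), then keep one character in every 3, starting at position 2 (positions 2nd, 5th, 8th, ...).
On "pzagcmwnnulms": the first step gives "gcmwnnulmspza", and the second then gives "cnlp".
(Check on "pfvfjtfjz": → "fjtfjzpfv" → "jjf" ✓)

cnlp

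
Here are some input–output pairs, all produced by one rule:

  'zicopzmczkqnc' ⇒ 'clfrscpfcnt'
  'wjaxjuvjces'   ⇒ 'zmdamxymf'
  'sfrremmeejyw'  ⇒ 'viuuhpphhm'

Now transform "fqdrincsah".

What's happening: shift every letter 3 places forward in the alphabet (wrapping around), then delete the last 2 characters.
On "fqdrincsah": the first step gives "itgulqfvdk", and the second then gives "itgulqfv".

itgulqfv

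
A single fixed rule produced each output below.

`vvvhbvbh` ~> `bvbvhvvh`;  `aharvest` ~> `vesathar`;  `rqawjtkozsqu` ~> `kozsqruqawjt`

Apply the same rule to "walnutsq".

utswqaln

The rule is to swap the first and last characters, then swap the front and back halves of the string.
Working it through for "walnutsq": intermediate "qalnutsw", final "utswqaln".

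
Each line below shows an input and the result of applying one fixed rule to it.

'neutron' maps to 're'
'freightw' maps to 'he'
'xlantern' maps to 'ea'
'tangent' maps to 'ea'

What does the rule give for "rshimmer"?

Each output is the input with this applied: reverse the string, then keep one character in every 3, starting at position 3 (positions 3rd, 6th, 9th, ...).
On "rshimmer": the first step gives "remmihsr", and the second then gives "mh".

mh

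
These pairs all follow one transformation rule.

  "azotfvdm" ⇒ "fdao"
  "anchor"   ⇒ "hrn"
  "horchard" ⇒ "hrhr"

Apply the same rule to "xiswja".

The pattern: swap the front and back halves of the string, then keep every other character starting from the first (positions 1st, 3rd, 5th, ...).
So "xiswja" becomes "wai".

wai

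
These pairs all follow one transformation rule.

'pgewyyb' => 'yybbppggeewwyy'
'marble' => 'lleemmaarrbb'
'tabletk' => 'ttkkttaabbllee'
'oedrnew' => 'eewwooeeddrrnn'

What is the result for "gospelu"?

lluuggoossppee

Rule — move the last 2 characters to the front (rotate right by 2), then double every character.
For "gospelu", step one produces "lugospe"; step two turns that into "lluuggoossppee".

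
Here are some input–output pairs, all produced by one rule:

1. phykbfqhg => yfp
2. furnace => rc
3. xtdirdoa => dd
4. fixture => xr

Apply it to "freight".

Rule — swap the first and last characters, then keep one character in every 3, starting at position 3 (positions 3rd, 6th, 9th, ...).
So "freight" becomes "eh".

eh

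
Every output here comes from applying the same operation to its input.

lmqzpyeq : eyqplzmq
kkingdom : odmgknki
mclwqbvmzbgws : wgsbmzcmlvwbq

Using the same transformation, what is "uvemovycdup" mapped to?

udpcuyvveom

Rule — move the last 2 characters to the front (rotate right by 2), then take characters alternately from the front and the back (1st, last, 2nd, 2nd-last, ...).
Working it through for "uvemovycdup": intermediate "upuvemovycd", final "udpcuyvveom".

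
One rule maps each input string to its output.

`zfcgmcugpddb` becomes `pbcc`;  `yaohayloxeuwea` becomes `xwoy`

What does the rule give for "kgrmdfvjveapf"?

vprf

In each case the input is transformed by: keep one character in every 3, starting at position 3 (positions 3rd, 6th, 9th, ...), then move the first 2 characters to the end (rotate left by 2).
Applying both steps to "kgrmdfvjveapf": "rfvp", then "vprf".
(Check on "zfcgmcugpddb": → "ccpb" → "pbcc" ✓)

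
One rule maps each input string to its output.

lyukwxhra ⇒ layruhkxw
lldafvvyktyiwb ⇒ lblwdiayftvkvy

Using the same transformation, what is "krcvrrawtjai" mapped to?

What's happening: take characters alternately from the front and the back (1st, last, 2nd, 2nd-last, ...).
Applying that to "krcvrrawtjai" gives "kiracjvtrwra".

kiracjvtrwra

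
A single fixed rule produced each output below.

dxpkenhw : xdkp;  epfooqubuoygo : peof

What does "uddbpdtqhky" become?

dubd

What's happening: swap each adjacent pair of characters (1↔2, 3↔4, ...), then keep only the first 4 characters.
Working it through for "uddbpdtqhky": intermediate "dubddpqtkhy", final "dubd".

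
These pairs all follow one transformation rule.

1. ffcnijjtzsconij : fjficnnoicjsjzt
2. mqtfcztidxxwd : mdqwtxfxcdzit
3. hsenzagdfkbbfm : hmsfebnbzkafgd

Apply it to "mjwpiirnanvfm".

mmjfwvpniainr

The rule is to take characters alternately from the front and the back (1st, last, 2nd, 2nd-last, ...).
Applying that to "mjwpiirnanvfm" gives "mmjfwvpniainr".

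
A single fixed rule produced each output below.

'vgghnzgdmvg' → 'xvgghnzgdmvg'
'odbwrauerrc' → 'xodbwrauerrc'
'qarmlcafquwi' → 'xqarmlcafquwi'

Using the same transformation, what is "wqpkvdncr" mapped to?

Each output is the input with this applied: prepend "x".
"wqpkvdncr" → "xwqpkvdncr".

xwqpkvdncr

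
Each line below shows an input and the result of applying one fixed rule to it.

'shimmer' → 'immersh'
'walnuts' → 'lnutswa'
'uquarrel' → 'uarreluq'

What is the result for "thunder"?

Rule — move the first 2 characters to the end (rotate left by 2).
For "thunder" the result is "underth".

underth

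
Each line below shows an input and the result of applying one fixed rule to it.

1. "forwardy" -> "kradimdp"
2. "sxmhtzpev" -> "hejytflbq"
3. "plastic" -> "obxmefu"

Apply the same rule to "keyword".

Looking at the pairs, the operation is to move the last character to the front, then shift every letter 12 places forward in the alphabet (wrapping around).
On "keyword" that produces "pwqkiad".
(Check on "sxmhtzpev": → "vsxmhtzpe" → "hejytflbq" ✓)

pwqkiad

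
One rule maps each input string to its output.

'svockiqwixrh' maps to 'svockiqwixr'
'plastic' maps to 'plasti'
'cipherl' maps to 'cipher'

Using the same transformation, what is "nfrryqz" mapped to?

nfrryq

Rule — delete the last character.
"nfrryqz" → "nfrryq".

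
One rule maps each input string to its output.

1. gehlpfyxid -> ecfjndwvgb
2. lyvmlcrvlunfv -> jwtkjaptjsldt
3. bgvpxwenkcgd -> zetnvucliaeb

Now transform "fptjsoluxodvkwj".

What's happening: shift every letter 2 places backward in the alphabet (wrapping around).
So "fptjsoluxodvkwj" becomes "dnrhqmjsvmbtiuh".

dnrhqmjsvmbtiuh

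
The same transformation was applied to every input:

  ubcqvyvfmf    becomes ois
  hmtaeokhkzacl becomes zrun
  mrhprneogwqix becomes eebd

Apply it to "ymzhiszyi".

Rule — keep one character in every 3, starting at position 2 (positions 2nd, 5th, 8th, ...), then shift every letter 13 places forward in the alphabet (wrapping around) — i.e. ROT13.
Starting from "ymzhiszyi": after the first operation, "miy"; after the second, "zvl".
(Check on "mrhprneogwqix": → "rroq" → "eebd" ✓)

zvl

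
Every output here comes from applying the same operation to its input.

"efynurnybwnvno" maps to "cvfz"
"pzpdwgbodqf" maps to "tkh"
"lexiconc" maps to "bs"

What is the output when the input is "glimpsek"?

The rule is to shift every letter 4 places forward in the alphabet (wrapping around), then keep one character in every 3, starting at position 3 (positions 3rd, 6th, 9th, ...).
Starting from "glimpsek": after the first operation, "kpmqtwio"; after the second, "mw".

mw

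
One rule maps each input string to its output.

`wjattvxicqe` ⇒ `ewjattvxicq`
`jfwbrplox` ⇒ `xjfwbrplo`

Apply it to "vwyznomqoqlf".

fvwyznomqoql

Rule — move the last character to the front.
On "vwyznomqoqlf" that produces "fvwyznomqoql".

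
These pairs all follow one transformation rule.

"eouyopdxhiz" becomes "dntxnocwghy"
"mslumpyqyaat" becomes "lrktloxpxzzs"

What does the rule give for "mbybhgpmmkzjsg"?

laxagfolljyirf

In each case the input is transformed by: shift every letter 1 place backward in the alphabet (wrapping around).
"mbybhgpmmkzjsg" → "laxagfolljyirf".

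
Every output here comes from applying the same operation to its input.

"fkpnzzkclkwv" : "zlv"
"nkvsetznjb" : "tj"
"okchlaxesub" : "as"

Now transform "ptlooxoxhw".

What's happening: keep one character in every 3, starting at position 3 (positions 3rd, 6th, 9th, ...), then delete the first character.
Starting from "ptlooxoxhw": after the first operation, "lxh"; after the second, "xh".

xh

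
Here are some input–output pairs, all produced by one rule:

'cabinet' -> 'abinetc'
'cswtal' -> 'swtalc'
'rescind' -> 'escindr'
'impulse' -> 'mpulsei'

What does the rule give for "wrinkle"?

The transformation: move the first character to the end.
Doing the same to "wrinkle": "rinklew".

rinklew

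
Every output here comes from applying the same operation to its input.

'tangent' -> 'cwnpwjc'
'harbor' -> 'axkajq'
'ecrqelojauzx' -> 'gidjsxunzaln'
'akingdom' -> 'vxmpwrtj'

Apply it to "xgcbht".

cqklpg

In each case the input is transformed by: shift every letter 9 places forward in the alphabet (wrapping around), then reverse the string.
Starting from "xgcbht": after the first operation, "gplkqc"; after the second, "cqklpg".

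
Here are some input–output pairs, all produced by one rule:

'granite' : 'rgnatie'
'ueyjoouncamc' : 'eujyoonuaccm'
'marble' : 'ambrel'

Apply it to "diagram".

idgaarm

In each case the input is transformed by: swap each adjacent pair of characters (1↔2, 3↔4, ...).
Applying that to "diagram" gives "idgaarm".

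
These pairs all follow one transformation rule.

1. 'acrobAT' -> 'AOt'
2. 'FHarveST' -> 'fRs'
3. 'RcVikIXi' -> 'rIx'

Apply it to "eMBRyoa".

ErA

In each case the input is transformed by: keep one character in every 3, starting at position 1 (positions 1st, 4th, 7th, ...), then flip the case of every letter.
Starting from "eMBRyoa": after the first operation, "eRa"; after the second, "ErA".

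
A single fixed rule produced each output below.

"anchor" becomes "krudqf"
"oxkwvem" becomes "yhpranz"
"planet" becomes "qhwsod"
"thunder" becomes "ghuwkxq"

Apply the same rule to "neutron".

urqqhxw

Each output is the input with this applied: shift every letter 3 places forward in the alphabet (wrapping around), then move the last 3 characters to the front (rotate right by 3).
"neutron" → "qhxwurq" → "urqqhxw".
(Check on "oxkwvem": → "ranzyhp" → "yhpranz" ✓)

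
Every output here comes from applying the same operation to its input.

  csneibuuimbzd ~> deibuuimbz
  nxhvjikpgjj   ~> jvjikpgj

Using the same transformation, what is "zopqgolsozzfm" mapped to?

mqgolsozzf

Looking at the pairs, the operation is to delete the first 3 characters, then move the last character to the front.
Applying both steps to "zopqgolsozzfm": "qgolsozzfm", then "mqgolsozzf".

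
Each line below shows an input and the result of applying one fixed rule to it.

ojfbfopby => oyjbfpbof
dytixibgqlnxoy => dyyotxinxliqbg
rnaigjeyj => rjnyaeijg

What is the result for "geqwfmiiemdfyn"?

gneyqfwdfmmeii

The pattern: take characters alternately from the front and the back (1st, last, 2nd, 2nd-last, ...).
"geqwfmiiemdfyn" → "gneyqfwdfmmeii".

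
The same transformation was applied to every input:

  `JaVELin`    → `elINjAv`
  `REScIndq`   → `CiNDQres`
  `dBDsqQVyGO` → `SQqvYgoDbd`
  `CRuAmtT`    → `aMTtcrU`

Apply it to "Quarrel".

RRELqUA

Rule — move the first 3 characters to the end (rotate left by 3), then flip the case of every letter.
"Quarrel" → "rrelQua" → "RRELqUA".
(Check on "JaVELin": → "ELinJaV" → "elINjAv" ✓)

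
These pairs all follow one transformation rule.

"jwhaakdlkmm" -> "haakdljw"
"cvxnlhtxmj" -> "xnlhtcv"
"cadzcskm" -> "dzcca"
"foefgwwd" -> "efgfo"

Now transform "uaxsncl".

xsua

The transformation: delete the last 3 characters, then move the first 2 characters to the end (rotate left by 2).
"uaxsncl" → "uaxs" → "xsua".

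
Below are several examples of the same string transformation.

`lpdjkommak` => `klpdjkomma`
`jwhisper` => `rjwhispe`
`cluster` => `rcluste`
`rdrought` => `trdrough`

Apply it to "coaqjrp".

pcoaqjr

What's happening: move the last character to the front.
Applying that to "coaqjrp" gives "pcoaqjr".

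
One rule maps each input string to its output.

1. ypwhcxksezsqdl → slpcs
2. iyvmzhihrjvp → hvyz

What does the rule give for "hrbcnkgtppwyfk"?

wkrnt

The pattern: keep one character in every 3, starting at position 2 (positions 2nd, 5th, 8th, ...), then move the last 2 characters to the front (rotate right by 2).
"hrbcnkgtppwyfk" → "rntwk" → "wkrnt".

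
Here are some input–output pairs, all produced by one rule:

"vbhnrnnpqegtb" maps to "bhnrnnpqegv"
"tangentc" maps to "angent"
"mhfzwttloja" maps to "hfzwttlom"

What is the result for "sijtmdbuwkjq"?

Looking at the pairs, the operation is to delete the last 2 characters, then move the first character to the end.
Working it through for "sijtmdbuwkjq": intermediate "sijtmdbuwk", final "ijtmdbuwks".

ijtmdbuwks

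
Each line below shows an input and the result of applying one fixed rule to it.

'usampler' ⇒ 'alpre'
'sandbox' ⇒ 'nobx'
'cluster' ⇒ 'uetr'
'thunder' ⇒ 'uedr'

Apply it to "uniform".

Rule — swap each adjacent pair of characters (1↔2, 3↔4, ...), then delete the first 3 characters.
Working it through for "uniform": intermediate "nufirom", final "irom".

irom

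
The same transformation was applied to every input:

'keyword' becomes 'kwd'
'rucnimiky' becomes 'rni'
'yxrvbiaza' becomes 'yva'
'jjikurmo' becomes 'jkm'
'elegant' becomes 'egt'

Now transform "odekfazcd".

Looking at the pairs, the operation is to keep one character in every 3, starting at position 1 (positions 1st, 4th, 7th, ...).
On "odekfazcd" that produces "okz".

okz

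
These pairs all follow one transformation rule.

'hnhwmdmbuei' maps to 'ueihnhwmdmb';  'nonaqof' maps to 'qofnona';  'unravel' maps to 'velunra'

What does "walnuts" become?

Looking at the pairs, the operation is to move the last 3 characters to the front (rotate right by 3).
Applying that to "walnuts" gives "utswaln".

utswaln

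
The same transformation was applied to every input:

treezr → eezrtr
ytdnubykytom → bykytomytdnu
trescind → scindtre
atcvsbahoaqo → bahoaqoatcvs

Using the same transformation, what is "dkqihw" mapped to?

Each output is the input with this applied: move the last character to the front, then swap the front and back halves of the string.
"dkqihw" → "wdkqih" → "qihwdk".

qihwdk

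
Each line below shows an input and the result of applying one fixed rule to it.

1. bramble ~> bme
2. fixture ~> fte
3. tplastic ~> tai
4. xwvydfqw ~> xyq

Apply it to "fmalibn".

In each case the input is transformed by: keep one character in every 3, starting at position 1 (positions 1st, 4th, 7th, ...).
For "fmalibn" the result is "fln".

fln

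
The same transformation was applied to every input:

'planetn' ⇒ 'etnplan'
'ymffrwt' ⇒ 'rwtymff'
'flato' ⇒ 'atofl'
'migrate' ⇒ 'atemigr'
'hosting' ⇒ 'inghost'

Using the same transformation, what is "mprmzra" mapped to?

zramprm

The transformation: move the last 3 characters to the front (rotate right by 3).
For "mprmzra" the result is "zramprm".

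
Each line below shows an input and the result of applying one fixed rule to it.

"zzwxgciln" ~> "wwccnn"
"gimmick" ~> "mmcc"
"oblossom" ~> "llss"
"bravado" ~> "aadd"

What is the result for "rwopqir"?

ooii

The pattern: keep one character in every 3, starting at position 3 (positions 3rd, 6th, 9th, ...), then double every character.
Applying both steps to "rwopqir": "oi", then "ooii".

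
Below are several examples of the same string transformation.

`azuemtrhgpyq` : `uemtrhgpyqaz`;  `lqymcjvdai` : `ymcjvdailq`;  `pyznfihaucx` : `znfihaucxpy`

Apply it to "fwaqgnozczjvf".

Each output is the input with this applied: move the first 2 characters to the end (rotate left by 2).
Doing the same to "fwaqgnozczjvf": "aqgnozczjvffw".

aqgnozczjvffw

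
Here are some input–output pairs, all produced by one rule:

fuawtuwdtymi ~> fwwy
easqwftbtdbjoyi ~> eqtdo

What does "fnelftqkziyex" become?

flqix

What's happening: keep one character in every 3, starting at position 1 (positions 1st, 4th, 7th, ...).
For "fnelftqkziyex" the result is "flqix".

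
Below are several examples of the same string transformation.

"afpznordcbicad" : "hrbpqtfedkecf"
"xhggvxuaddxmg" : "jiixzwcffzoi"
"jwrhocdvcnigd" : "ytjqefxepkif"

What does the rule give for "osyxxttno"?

uazzvvpq

What's happening: delete the first character, then shift every letter 2 places forward in the alphabet (wrapping around).
"osyxxttno" → "syxxttno" → "uazzvvpq".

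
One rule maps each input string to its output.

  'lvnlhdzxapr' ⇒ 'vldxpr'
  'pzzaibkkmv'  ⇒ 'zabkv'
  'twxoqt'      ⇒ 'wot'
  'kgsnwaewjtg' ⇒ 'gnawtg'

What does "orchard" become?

The rule is to swap each adjacent pair of characters (1↔2, 3↔4, ...), then keep every other character starting from the first (positions 1st, 3rd, 5th, ...).
Working it through for "orchard": intermediate "rohcrad", final "rhrd".

rhrd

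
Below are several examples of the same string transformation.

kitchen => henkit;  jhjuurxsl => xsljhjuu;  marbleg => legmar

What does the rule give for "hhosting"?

inghhos

The pattern: move the last 3 characters to the front (rotate right by 3), then delete the last character.
On "hhosting": the first step gives "inghhost", and the second then gives "inghhos".
(Check on "jhjuurxsl": → "xsljhjuur" → "xsljhjuu" ✓)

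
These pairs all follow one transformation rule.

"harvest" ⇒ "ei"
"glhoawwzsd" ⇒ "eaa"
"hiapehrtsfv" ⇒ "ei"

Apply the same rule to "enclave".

Looking at the pairs, the operation is to shift every letter 4 places forward in the alphabet (wrapping around), then keep only the vowels.
Applying both steps to "enclave": "irgpezi", then "iei".

iei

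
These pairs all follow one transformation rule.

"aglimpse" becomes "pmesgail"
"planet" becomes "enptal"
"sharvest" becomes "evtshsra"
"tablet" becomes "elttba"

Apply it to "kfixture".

uterfkxi

Each output is the input with this applied: swap the front and back halves of the string, then swap each adjacent pair of characters (1↔2, 3↔4, ...).
On "kfixture": the first step gives "turekfix", and the second then gives "uterfkxi".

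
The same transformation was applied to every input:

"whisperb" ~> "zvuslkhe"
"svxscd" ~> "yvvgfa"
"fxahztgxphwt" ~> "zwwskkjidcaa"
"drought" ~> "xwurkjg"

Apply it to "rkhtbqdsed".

The rule is to shift every letter 3 places forward in the alphabet (wrapping around), then sort the characters into reverse alphabetical order.
"rkhtbqdsed" → "unkwetgvhg" → "wvutnkhgge".

wvutnkhgge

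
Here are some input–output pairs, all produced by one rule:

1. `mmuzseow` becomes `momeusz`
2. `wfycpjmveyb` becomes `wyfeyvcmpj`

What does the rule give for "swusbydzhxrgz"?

Rule — delete the last character, then take characters alternately from the front and the back (1st, last, 2nd, 2nd-last, ...).
For "swusbydzhxrgz", step one produces "swusbydzhxrg"; step two turns that into "sgwruxshbzyd".
(Check on "mmuzseow": → "mmuzseo" → "momeusz" ✓)

sgwruxshbzyd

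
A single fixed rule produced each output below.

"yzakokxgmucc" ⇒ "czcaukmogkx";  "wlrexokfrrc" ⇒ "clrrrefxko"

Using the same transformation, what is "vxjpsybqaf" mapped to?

fxajqpbsy

The rule is to take characters alternately from the front and the back (1st, last, 2nd, 2nd-last, ...), then delete the first character.
Working it through for "vxjpsybqaf": intermediate "vfxajqpbsy", final "fxajqpbsy".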